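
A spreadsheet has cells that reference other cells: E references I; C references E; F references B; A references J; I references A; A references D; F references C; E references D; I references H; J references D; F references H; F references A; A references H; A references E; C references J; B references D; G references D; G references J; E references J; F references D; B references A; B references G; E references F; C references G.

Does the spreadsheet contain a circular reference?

Yes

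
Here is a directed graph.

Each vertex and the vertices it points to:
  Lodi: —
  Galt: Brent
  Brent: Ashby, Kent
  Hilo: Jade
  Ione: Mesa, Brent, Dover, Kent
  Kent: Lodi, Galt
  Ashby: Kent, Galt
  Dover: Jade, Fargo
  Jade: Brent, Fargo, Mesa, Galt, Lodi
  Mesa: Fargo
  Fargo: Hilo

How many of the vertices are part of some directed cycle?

A vertex is on a directed cycle iff it belongs to a strongly connected component of size ≥ 2 (or has a self-loop).
The vertices on cycles are {Galt, Hilo, Jade, Kent, Mesa, Ashby, Brent, Fargo} — 8 in total.

8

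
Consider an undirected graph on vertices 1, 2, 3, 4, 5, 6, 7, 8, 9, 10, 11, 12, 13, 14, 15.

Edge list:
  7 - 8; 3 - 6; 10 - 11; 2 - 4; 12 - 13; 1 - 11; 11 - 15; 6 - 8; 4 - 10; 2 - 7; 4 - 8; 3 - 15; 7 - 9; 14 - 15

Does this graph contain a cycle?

DFS, tracking each vertex's parent; an edge to a visited non-parent vertex closes a cycle.
Start from 13:
visit 13 (parent –)
  visit 12 (parent 13)
    12–13: parent, skip
visit 1 (parent –)
  visit 11 (parent 1)
    visit 10 (parent 11)
      10–11: parent, skip
      visit 4 (parent 10)
        4–10: parent, skip
        visit 2 (parent 4)
          2–4: parent, skip
          visit 7 (parent 2)
            visit 8 (parent 7)
              8–7: parent, skip
              visit 6 (parent 8)
                visit 3 (parent 6)
                  visit 15 (parent 3)
                    15–3: parent, skip
                    15–11: 11 visited and ≠ parent → cycle
Cycle: 11 – 10 – 4 – 2 – 7 – 8 – 6 – 3 – 15 – 11.

Yes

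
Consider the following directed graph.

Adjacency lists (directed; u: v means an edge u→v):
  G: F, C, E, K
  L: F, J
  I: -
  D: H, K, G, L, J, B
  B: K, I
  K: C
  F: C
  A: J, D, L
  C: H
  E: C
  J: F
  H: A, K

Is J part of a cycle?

J is on a cycle iff J can reach itself via ≥1 edge.
J → F → C → H → A → J — yes.

Yes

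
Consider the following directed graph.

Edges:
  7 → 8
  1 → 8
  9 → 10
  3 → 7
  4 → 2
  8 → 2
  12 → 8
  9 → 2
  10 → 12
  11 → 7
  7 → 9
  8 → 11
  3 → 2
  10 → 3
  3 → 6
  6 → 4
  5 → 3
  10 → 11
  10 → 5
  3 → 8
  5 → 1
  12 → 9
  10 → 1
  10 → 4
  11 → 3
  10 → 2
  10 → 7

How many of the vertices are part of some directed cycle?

A vertex is on a directed cycle iff it belongs to a strongly connected component of size ≥ 2 (or has a self-loop).
The vertices on cycles are {1, 3, 5, 7, 8, 9, 10, 11, 12} — 9 in total.

9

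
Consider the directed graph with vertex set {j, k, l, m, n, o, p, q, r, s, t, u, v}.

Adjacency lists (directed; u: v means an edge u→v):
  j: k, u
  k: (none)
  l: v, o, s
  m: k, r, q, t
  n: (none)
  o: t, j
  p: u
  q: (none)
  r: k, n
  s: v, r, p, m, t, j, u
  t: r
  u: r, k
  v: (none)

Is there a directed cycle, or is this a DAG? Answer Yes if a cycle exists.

DFS with white/gray/black marking, starting from k:
k gray
k black
j gray
  j→k: k black — skip
  u gray
    r gray
      r→k: k black — skip
      n gray
      n black
    r black
    u→k: k black — skip
  u black
j black
l gray
  v gray
  v black
  o gray
    t gray
      t→r: r black — skip
    t black
    o→j: j black — skip
  o black
  s gray
    s→v: v black — skip
    s→r: r black — skip
    p gray
      p→u: u black — skip
    p black
    m gray
      m→k: k black — skip
      m→r: r black — skip
      q gray
      q black
      m→t: t black — skip
    m black
    s→t: t black — skip
    s→j: j black — skip
    s→u: u black — skip
  s black
l black
Every edge goes to a white or black vertex — no back edge, so the graph is acyclic.

No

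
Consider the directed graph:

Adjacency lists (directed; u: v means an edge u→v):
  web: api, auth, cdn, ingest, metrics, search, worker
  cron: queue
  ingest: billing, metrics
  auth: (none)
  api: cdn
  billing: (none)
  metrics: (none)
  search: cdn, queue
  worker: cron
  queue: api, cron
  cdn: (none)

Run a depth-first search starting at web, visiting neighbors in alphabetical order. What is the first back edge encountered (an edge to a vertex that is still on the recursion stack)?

cron->queue

DFS from web (visiting neighbors in alphabetical order); mark gray on enter, black on exit:
web gray
  api gray
    cdn gray
    cdn black
  api black
  auth gray
  auth black
  web→cdn: cdn black — skip
  ingest gray
    billing gray
    billing black
    metrics gray
    metrics black
  ingest black
  web→metrics: metrics black — skip
  search gray
    search→cdn: cdn black — skip
    queue gray
      queue→api: api black — skip
      cron gray
        cron→queue: queue is gray → back edge
First back edge: cron → queue.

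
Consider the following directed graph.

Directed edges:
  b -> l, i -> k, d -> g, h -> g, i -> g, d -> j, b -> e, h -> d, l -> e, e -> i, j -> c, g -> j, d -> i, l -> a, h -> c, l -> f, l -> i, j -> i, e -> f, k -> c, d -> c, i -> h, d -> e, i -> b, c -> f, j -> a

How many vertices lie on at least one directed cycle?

8

A vertex is on a directed cycle iff it belongs to a strongly connected component of size ≥ 2 (or has a self-loop).
The vertices on cycles are {b, d, e, g, h, i, j, l} — 8 in total.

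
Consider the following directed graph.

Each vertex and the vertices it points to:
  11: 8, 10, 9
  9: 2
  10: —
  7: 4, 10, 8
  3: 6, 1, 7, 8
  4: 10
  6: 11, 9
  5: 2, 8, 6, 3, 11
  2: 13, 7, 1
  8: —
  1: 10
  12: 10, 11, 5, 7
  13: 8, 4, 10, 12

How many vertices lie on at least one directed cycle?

8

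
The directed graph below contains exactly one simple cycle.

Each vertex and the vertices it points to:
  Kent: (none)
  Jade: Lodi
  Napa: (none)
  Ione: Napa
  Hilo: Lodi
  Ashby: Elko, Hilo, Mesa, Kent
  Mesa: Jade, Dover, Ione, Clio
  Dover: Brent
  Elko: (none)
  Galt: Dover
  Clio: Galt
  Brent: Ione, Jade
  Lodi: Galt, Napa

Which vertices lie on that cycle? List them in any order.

Galt, Jade, Lodi, Brent, Dover

DFS with gray/black marking from Jade:
Jade gray
  Lodi gray
    Galt gray
      Dover gray
        Brent gray
          Ione gray
            Napa gray
            Napa black
          Ione black
          Brent→Jade: Jade is gray → back edge
Back edge closes the cycle Jade → Lodi → Galt → Dover → Brent → Jade; its vertices are {Galt, Jade, Lodi, Brent, Dover}.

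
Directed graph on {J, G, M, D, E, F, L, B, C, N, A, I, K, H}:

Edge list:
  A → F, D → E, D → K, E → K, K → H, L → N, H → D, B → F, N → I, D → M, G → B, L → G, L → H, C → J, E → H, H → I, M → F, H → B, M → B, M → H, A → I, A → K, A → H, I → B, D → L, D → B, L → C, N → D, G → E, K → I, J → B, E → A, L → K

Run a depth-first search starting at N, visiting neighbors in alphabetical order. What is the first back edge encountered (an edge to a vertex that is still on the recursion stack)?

DFS from N (visiting neighbors in alphabetical order); mark gray on enter, black on exit:
N gray
  D gray
    B gray
      F gray
      F black
    B black
    E gray
      A gray
        A→F: F black — skip
        H gray
          H→B: B black — skip
          H→D: D is gray → back edge
First back edge: H → D.

H→D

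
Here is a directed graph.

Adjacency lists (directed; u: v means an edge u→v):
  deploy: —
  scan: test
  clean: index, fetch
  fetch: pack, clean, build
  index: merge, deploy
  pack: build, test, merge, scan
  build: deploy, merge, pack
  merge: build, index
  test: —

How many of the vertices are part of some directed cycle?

6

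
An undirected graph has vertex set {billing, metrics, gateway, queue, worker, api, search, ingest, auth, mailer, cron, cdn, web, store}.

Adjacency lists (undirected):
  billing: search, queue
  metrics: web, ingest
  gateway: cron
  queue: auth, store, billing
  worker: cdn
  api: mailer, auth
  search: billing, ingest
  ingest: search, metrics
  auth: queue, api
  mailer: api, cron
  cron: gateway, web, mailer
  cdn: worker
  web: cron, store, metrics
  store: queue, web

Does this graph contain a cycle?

Yes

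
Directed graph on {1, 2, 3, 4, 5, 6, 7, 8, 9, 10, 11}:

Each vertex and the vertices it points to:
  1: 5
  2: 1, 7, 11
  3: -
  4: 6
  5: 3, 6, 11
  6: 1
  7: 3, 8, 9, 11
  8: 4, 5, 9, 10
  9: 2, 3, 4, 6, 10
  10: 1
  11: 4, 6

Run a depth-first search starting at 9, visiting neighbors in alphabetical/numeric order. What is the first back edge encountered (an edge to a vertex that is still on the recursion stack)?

DFS from 9 (visiting neighbors in alphabetical/numeric order); mark gray on enter, black on exit:
9 gray
  2 gray
    1 gray
      5 gray
        3 gray
        3 black
        6 gray
          6→1: 1 is gray → back edge
First back edge: 6 → 1.

6->1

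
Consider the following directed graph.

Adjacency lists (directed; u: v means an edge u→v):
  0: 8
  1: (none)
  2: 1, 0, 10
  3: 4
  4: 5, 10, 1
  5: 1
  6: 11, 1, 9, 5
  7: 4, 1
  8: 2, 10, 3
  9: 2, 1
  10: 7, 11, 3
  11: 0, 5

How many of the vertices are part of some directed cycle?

8

A vertex is on a directed cycle iff it belongs to a strongly connected component of size ≥ 2 (or has a self-loop).
The vertices on cycles are {0, 2, 3, 4, 7, 8, 10, 11} — 8 in total.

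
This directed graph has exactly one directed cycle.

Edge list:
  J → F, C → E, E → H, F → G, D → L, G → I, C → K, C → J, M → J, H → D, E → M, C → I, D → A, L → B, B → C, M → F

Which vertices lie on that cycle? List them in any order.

B, C, D, E, H, L

DFS with gray/black marking from C:
C gray
  I gray
  I black
  K gray
  K black
  E gray
    M gray
      J gray
        F gray
          G gray
            G→I: I black — skip
          G black
        F black
      J black
      M→F: F black — skip
    M black
    H gray
      D gray
        A gray
        A black
        L gray
          B gray
            B→C: C is gray → back edge
Back edge closes the cycle C → E → H → D → L → B → C; its vertices are {B, C, D, E, H, L}.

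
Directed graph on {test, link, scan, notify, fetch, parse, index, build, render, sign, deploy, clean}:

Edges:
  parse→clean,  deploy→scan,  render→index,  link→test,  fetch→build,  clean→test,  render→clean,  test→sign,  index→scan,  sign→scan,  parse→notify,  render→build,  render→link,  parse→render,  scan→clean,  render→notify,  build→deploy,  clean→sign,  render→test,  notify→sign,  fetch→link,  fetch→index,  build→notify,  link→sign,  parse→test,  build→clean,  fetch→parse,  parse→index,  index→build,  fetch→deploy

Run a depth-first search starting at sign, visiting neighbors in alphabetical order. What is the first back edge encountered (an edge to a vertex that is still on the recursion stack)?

clean→sign

DFS from sign (visiting neighbors in alphabetical order); mark gray on enter, black on exit:
sign gray
  scan gray
    clean gray
      clean→sign: sign is gray → back edge
First back edge: clean → sign.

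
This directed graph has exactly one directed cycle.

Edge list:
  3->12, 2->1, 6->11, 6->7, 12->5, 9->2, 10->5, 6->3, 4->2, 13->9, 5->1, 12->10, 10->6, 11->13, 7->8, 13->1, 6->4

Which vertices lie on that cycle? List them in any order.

3, 6, 10, 12

DFS with gray/black marking from 6:
6 gray
  11 gray
    13 gray
      9 gray
        2 gray
          1 gray
          1 black
        2 black
      9 black
      13→1: 1 black — skip
    13 black
  11 black
  4 gray
    4→2: 2 black — skip
  4 black
  3 gray
    12 gray
      5 gray
        5→1: 1 black — skip
      5 black
      10 gray
        10→5: 5 black — skip
        10→6: 6 is gray → back edge
Back edge closes the cycle 6 → 3 → 12 → 10 → 6; its vertices are {3, 6, 10, 12}.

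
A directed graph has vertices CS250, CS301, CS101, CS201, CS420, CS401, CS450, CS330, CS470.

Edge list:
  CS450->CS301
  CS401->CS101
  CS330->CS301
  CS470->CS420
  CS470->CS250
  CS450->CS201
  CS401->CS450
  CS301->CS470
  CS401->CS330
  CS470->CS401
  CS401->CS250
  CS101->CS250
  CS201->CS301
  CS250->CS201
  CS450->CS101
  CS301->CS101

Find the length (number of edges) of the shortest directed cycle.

For each vertex v, BFS finds the shortest path from v back to v.
The shortest such closed walk is CS401 → CS330 → CS301 → CS470 → CS401, length 4.

4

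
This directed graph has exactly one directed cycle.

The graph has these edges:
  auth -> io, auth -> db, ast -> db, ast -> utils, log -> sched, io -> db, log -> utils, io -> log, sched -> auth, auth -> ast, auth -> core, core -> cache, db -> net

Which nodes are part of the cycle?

DFS with gray/black marking from sched:
sched gray
  auth gray
    ast gray
      utils gray
      utils black
      db gray
        net gray
        net black
      db black
    ast black
    core gray
      cache gray
      cache black
    core black
    auth→db: db black — skip
    io gray
      io→db: db black — skip
      log gray
        log→sched: sched is gray → back edge
Back edge closes the cycle sched → auth → io → log → sched; its vertices are {io, log, auth, sched}.

io, log, auth, sched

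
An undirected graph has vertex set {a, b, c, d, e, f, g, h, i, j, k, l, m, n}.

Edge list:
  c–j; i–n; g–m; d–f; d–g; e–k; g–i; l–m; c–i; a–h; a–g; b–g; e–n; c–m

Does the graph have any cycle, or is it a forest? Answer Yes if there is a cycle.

Yes

DFS, tracking each vertex's parent; an edge to a visited non-parent vertex closes a cycle.
Start from d:
visit d (parent –)
  visit g (parent d)
    visit m (parent g)
      m–g: parent, skip
      visit l (parent m)
        l–m: parent, skip
      visit c (parent m)
        c–m: parent, skip
        visit j (parent c)
          j–c: parent, skip
        visit i (parent c)
          i–g: g visited and ≠ parent → cycle
Cycle: g – m – c – i – g.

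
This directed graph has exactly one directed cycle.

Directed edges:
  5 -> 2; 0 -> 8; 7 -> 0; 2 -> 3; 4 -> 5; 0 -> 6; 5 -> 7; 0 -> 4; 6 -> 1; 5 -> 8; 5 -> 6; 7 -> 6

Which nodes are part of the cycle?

DFS with gray/black marking from 5:
5 gray
  8 gray
  8 black
  7 gray
    0 gray
      0→8: 8 black — skip
      4 gray
        4→5: 5 is gray → back edge
Back edge closes the cycle 5 → 7 → 0 → 4 → 5; its vertices are {0, 4, 5, 7}.

0, 4, 5, 7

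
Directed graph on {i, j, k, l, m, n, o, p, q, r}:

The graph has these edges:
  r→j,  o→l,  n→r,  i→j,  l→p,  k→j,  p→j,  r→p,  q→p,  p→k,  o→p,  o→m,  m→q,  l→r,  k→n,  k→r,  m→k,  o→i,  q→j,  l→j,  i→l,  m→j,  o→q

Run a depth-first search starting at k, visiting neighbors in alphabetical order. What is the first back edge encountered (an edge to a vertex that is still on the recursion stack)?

p->k

DFS from k (visiting neighbors in alphabetical order); mark gray on enter, black on exit:
k gray
  j gray
  j black
  n gray
    r gray
      r→j: j black — skip
      p gray
        p→j: j black — skip
        p→k: k is gray → back edge
First back edge: p → k.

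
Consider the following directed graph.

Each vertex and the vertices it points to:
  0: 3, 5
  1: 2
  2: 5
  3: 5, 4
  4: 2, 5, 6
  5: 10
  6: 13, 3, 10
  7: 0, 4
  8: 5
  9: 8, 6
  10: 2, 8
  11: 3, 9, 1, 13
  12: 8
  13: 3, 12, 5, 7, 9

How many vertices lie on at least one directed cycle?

11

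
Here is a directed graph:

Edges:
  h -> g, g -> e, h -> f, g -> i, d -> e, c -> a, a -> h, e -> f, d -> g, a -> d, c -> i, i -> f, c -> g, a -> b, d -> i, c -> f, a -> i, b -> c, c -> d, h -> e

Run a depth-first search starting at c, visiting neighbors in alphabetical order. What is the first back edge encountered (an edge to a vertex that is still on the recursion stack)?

DFS from c (visiting neighbors in alphabetical order); mark gray on enter, black on exit:
c gray
  a gray
    b gray
      b→c: c is gray → back edge
First back edge: b → c.

b->c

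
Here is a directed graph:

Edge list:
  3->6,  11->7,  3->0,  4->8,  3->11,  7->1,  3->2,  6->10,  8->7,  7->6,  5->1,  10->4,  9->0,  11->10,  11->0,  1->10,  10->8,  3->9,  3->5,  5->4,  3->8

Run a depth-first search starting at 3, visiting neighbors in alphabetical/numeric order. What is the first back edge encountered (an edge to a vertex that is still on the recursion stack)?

7→1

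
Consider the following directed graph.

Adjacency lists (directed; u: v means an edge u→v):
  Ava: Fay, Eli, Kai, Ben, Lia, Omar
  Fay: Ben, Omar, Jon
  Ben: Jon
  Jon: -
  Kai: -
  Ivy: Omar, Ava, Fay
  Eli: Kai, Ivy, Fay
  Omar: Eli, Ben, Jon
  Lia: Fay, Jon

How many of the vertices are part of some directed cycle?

6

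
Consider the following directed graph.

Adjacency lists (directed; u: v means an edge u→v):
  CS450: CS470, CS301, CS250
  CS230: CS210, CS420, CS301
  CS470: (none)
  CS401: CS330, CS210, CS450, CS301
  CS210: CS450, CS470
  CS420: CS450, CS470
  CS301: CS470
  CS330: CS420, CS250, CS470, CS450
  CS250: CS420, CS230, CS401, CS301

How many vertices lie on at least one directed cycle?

A vertex is on a directed cycle iff it belongs to a strongly connected component of size ≥ 2 (or has a self-loop).
The vertices on cycles are {CS210, CS230, CS250, CS330, CS401, CS420, CS450} — 7 in total.

7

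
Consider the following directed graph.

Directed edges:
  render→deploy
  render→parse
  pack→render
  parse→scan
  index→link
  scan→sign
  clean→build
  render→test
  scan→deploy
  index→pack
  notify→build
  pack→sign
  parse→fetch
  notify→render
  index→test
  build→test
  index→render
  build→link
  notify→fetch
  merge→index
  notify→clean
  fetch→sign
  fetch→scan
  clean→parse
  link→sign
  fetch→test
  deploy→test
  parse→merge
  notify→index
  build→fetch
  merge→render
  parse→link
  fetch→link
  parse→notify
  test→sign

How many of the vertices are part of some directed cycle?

A vertex is on a directed cycle iff it belongs to a strongly connected component of size ≥ 2 (or has a self-loop).
The vertices on cycles are {pack, clean, index, merge, parse, notify, render} — 7 in total.

7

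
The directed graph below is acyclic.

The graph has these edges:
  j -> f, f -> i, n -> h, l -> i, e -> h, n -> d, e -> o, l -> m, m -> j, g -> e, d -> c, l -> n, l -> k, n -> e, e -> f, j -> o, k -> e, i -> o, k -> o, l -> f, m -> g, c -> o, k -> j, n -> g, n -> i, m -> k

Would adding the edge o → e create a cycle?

Adding o→e creates a cycle iff e can already reach o.
Path from e: e → o.
So e → … → o → e is a cycle.

Yes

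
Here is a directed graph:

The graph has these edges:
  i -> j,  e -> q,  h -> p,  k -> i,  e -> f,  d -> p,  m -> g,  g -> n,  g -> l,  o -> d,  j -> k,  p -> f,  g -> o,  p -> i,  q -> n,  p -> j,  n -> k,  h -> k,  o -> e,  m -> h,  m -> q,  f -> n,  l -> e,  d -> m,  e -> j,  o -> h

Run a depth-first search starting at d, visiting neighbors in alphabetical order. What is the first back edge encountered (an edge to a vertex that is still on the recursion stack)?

j→k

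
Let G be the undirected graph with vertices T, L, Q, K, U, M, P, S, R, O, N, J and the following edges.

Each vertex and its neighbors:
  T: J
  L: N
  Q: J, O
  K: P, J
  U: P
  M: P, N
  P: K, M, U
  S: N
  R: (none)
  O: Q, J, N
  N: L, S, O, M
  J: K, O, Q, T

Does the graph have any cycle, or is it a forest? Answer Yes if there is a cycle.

Yes

DFS, tracking each vertex's parent; an edge to a visited non-parent vertex closes a cycle.
Start from M:
visit M (parent –)
  visit P (parent M)
    visit K (parent P)
      K–P: parent, skip
      visit J (parent K)
        J–K: parent, skip
        visit O (parent J)
          visit Q (parent O)
            Q–J: J visited and ≠ parent → cycle
Cycle: J – O – Q – J.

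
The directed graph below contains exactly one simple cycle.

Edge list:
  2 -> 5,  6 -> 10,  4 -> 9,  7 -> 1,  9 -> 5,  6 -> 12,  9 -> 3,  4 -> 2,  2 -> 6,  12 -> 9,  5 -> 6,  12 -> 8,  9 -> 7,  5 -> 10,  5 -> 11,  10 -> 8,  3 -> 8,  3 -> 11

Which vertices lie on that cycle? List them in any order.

5, 6, 9, 12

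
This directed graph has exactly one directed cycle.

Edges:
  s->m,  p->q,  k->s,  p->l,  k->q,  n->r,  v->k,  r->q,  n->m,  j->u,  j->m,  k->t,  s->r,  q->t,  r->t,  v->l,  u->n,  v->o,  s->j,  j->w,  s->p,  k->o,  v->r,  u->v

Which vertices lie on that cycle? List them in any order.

DFS with gray/black marking from u:
u gray
  n gray
    r gray
      q gray
        t gray
        t black
      q black
      r→t: t black — skip
    r black
    m gray
    m black
  n black
  v gray
    o gray
    o black
    v→r: r black — skip
    l gray
    l black
    k gray
      s gray
        s→m: m black — skip
        s→r: r black — skip
        j gray
          j→m: m black — skip
          j→u: u is gray → back edge
Back edge closes the cycle u → v → k → s → j → u; its vertices are {j, k, s, u, v}.

j, k, s, u, v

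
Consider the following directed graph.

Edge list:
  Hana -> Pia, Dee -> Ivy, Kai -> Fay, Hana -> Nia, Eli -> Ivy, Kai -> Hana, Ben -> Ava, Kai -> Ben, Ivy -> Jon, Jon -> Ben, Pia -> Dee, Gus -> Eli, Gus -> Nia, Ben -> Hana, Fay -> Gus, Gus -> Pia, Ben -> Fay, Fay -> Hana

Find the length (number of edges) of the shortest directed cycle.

For each vertex v, BFS finds the shortest path from v back to v.
The shortest such closed walk is Fay → Gus → Eli → Ivy → Jon → Ben → Fay, length 6.

6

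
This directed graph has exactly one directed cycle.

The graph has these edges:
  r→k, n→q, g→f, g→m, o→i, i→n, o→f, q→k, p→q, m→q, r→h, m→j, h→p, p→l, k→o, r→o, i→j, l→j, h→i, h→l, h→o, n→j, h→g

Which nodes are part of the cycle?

DFS with gray/black marking from k:
k gray
  o gray
    i gray
      j gray
      j black
      n gray
        q gray
          q→k: k is gray → back edge
Back edge closes the cycle k → o → i → n → q → k; its vertices are {i, k, n, o, q}.

i, k, n, o, q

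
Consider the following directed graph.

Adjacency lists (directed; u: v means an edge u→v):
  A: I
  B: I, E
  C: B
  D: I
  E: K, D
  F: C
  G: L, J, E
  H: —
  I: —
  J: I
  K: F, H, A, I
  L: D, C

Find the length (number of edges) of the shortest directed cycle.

5

For each vertex v, BFS finds the shortest path from v back to v.
The shortest such closed walk is E → K → F → C → B → E, length 5.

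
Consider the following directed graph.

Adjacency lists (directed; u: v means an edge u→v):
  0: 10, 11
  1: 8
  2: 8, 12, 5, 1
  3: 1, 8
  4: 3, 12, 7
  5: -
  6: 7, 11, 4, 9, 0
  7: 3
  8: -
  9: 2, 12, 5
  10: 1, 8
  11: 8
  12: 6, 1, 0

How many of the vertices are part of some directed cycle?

A vertex is on a directed cycle iff it belongs to a strongly connected component of size ≥ 2 (or has a self-loop).
The vertices on cycles are {2, 4, 6, 9, 12} — 5 in total.

5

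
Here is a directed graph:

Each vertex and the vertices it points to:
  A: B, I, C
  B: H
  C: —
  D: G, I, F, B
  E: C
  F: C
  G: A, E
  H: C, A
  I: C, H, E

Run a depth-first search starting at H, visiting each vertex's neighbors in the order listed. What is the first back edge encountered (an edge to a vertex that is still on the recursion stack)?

B→H

DFS from H (visiting each vertex's neighbors in the order listed); mark gray on enter, black on exit:
H gray
  C gray
  C black
  A gray
    B gray
      B→H: H is gray → back edge
First back edge: B → H.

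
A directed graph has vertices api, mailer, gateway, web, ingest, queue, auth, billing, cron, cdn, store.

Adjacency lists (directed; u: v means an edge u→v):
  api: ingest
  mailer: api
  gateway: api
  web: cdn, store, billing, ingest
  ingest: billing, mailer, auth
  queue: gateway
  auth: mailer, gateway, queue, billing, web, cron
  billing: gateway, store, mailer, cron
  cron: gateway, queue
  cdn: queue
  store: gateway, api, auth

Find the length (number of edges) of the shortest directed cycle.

3

For each vertex v, BFS finds the shortest path from v back to v.
The shortest such closed walk is web → ingest → auth → web, length 3.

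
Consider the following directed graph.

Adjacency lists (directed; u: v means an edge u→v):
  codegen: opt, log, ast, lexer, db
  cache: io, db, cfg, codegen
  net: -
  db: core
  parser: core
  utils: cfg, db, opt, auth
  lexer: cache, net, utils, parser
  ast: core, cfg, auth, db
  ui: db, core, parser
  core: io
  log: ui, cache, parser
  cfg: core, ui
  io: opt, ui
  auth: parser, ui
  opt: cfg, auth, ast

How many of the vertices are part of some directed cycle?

A vertex is on a directed cycle iff it belongs to a strongly connected component of size ≥ 2 (or has a self-loop).
The vertices on cycles are {db, io, ui, ast, cfg, log, opt, auth, core, cache, lexer, parser, codegen} — 13 in total.

13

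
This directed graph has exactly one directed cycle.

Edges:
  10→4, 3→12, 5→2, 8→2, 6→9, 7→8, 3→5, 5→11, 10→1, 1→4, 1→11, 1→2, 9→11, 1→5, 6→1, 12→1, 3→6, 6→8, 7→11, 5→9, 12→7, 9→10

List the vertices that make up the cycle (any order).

DFS with gray/black marking from 5:
5 gray
  2 gray
  2 black
  11 gray
  11 black
  9 gray
    9→11: 11 black — skip
    10 gray
      4 gray
      4 black
      1 gray
        1→11: 11 black — skip
        1→5: 5 is gray → back edge
Back edge closes the cycle 5 → 9 → 10 → 1 → 5; its vertices are {1, 5, 9, 10}.

1, 5, 9, 10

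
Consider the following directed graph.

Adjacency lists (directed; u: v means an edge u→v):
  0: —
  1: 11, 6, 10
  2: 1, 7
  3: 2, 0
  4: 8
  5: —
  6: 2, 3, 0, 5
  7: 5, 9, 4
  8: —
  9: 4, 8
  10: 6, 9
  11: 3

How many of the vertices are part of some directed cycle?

A vertex is on a directed cycle iff it belongs to a strongly connected component of size ≥ 2 (or has a self-loop).
The vertices on cycles are {1, 2, 3, 6, 10, 11} — 6 in total.

6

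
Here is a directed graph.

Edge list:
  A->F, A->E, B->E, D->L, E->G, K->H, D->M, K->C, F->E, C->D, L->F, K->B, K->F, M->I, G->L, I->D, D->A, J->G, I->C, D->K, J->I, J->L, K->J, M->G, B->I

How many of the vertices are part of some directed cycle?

A vertex is on a directed cycle iff it belongs to a strongly connected component of size ≥ 2 (or has a self-loop).
The vertices on cycles are {B, C, D, E, F, G, I, J, K, L, M} — 11 in total.

11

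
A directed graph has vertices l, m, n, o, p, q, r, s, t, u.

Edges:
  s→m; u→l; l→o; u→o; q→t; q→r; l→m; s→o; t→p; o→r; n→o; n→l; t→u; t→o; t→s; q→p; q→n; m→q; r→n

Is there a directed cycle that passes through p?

No

p lies on a cycle iff there is a path from p back to itself.
Exploring from p, it never reaches itself; equivalently, its strongly connected component is a singleton.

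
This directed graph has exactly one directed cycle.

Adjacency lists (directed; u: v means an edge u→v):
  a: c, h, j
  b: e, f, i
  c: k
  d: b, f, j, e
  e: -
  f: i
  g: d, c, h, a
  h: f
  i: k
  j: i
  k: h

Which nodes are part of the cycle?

f, h, i, k

DFS with gray/black marking from h:
h gray
  f gray
    i gray
      k gray
        k→h: h is gray → back edge
Back edge closes the cycle h → f → i → k → h; its vertices are {f, h, i, k}.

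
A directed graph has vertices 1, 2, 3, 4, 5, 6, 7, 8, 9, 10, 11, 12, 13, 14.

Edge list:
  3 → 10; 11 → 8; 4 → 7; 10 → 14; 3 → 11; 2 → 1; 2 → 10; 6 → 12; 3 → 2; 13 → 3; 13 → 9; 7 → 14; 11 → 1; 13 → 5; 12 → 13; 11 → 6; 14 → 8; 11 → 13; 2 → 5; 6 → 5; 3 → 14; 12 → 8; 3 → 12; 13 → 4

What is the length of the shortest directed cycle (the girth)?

3

For each vertex v, BFS finds the shortest path from v back to v.
The shortest such closed walk is 13 → 3 → 11 → 13, length 3.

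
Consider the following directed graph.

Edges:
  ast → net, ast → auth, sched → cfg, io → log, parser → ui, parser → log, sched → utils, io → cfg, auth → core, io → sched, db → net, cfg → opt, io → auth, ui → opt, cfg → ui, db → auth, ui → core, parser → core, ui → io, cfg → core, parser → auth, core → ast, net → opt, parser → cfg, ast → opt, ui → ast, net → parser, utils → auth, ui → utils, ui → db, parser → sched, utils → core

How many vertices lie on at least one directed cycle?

A vertex is on a directed cycle iff it belongs to a strongly connected component of size ≥ 2 (or has a self-loop).
The vertices on cycles are {db, io, ui, ast, cfg, net, auth, core, sched, utils, parser} — 11 in total.

11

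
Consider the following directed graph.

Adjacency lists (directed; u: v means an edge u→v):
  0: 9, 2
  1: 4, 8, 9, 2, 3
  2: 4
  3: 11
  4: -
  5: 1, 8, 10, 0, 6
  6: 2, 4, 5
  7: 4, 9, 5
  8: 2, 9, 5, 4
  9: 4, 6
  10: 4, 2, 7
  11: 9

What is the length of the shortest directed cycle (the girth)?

2

For each vertex v, BFS finds the shortest path from v back to v.
The shortest such closed walk is 5 → 8 → 5, length 2.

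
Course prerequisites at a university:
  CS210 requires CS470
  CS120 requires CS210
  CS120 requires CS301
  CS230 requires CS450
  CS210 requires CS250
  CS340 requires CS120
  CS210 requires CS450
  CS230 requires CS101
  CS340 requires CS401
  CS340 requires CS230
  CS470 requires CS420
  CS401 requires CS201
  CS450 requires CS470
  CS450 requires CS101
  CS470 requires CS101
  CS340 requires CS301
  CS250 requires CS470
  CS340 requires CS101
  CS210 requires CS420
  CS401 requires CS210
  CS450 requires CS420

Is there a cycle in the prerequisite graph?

DFS with white/gray/black marking, starting from CS250:
CS250 gray
  CS470 gray
    CS420 gray
    CS420 black
    CS101 gray
    CS101 black
  CS470 black
CS250 black
CS301 gray
CS301 black
CS401 gray
  CS210 gray
    CS450 gray
      CS450→CS101: CS101 black — skip
      CS450→CS470: CS470 black — skip
      CS450→CS420: CS420 black — skip
    CS450 black
    CS210→CS470: CS470 black — skip
    CS210→CS420: CS420 black — skip
    CS210→CS250: CS250 black — skip
  CS210 black
  CS201 gray
  CS201 black
CS401 black
CS340 gray
  CS340→CS301: CS301 black — skip
  CS340→CS101: CS101 black — skip
  CS340→CS401: CS401 black — skip
  CS120 gray
    CS120→CS210: CS210 black — skip
    CS120→CS301: CS301 black — skip
  CS120 black
  CS230 gray
    CS230→CS450: CS450 black — skip
    CS230→CS101: CS101 black — skip
  CS230 black
CS340 black
Every edge goes to a white or black vertex — no back edge, so the graph is acyclic.

No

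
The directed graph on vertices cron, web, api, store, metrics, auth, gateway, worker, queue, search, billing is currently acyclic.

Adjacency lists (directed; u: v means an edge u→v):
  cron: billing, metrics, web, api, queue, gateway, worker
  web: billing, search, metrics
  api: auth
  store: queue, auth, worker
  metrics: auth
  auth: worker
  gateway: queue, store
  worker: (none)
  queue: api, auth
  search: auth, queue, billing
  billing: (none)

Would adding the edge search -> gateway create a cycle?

No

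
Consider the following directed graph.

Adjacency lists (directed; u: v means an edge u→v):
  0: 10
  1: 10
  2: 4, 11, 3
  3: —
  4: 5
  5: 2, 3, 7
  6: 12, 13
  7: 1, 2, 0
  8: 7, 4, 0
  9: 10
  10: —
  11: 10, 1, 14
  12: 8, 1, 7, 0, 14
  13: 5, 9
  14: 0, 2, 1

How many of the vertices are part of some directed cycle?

6

A vertex is on a directed cycle iff it belongs to a strongly connected component of size ≥ 2 (or has a self-loop).
The vertices on cycles are {2, 4, 5, 7, 11, 14} — 6 in total.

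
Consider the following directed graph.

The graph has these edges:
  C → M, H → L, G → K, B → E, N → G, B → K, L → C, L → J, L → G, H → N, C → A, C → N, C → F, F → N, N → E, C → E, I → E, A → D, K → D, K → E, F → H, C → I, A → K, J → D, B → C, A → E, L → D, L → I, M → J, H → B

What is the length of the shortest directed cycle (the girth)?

4

For each vertex v, BFS finds the shortest path from v back to v.
The shortest such closed walk is L → C → F → H → L, length 4.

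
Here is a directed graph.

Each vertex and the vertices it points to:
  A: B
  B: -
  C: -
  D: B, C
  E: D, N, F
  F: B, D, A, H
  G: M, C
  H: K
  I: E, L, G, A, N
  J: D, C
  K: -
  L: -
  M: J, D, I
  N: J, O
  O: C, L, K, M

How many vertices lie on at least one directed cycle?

6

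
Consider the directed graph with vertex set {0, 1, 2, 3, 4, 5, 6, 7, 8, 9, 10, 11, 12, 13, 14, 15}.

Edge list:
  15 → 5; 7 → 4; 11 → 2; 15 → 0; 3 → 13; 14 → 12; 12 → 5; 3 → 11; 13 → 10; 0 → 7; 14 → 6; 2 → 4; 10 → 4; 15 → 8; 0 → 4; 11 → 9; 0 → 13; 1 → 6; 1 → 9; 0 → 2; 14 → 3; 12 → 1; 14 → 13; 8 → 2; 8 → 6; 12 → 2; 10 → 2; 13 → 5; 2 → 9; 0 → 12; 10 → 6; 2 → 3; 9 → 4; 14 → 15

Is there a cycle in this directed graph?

DFS with white/gray/black marking, starting from 4:
4 gray
4 black
0 gray
  0→4: 4 black — skip
  13 gray
    5 gray
    5 black
    10 gray
      10→4: 4 black — skip
      2 gray
        3 gray
          11 gray
            11→2: 2 is gray → back edge
Back edge found, so a cycle exists: 2 → 3 → 11 → 2.

Yes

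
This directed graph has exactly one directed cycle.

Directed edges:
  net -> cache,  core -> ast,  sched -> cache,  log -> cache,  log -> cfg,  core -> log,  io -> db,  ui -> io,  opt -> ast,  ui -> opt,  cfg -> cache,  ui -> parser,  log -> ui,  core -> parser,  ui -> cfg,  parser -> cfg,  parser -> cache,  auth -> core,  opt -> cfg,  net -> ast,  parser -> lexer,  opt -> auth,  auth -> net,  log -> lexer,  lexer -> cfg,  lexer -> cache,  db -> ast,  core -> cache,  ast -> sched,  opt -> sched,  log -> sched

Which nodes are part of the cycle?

DFS with gray/black marking from ui:
ui gray
  io gray
    db gray
      ast gray
        sched gray
          cache gray
          cache black
        sched black
      ast black
    db black
  io black
  cfg gray
    cfg→cache: cache black — skip
  cfg black
  parser gray
    lexer gray
      lexer→cache: cache black — skip
      lexer→cfg: cfg black — skip
    lexer black
    parser→cache: cache black — skip
    parser→cfg: cfg black — skip
  parser black
  opt gray
    opt→sched: sched black — skip
    opt→ast: ast black — skip
    auth gray
      core gray
        core→cache: cache black — skip
        log gray
          log→cache: cache black — skip
          log→cfg: cfg black — skip
          log→sched: sched black — skip
          log→ui: ui is gray → back edge
Back edge closes the cycle ui → opt → auth → core → log → ui; its vertices are {ui, log, opt, auth, core}.

ui, log, opt, auth, core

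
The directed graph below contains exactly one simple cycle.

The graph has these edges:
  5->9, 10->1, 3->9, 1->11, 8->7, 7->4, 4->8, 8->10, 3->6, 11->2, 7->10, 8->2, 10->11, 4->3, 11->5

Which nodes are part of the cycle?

4, 7, 8

DFS with gray/black marking from 8:
8 gray
  10 gray
    11 gray
      5 gray
        9 gray
        9 black
      5 black
      2 gray
      2 black
    11 black
    1 gray
      1→11: 11 black — skip
    1 black
  10 black
  7 gray
    4 gray
      3 gray
        6 gray
        6 black
        3→9: 9 black — skip
      3 black
      4→8: 8 is gray → back edge
Back edge closes the cycle 8 → 7 → 4 → 8; its vertices are {4, 7, 8}.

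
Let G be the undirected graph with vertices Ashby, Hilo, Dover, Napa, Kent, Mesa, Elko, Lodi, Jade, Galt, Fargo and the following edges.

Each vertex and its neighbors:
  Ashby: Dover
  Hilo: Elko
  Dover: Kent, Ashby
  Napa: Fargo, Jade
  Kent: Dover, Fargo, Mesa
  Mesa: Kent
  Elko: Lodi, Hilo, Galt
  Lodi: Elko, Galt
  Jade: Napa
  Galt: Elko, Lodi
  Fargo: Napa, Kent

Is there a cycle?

Yes

DFS, tracking each vertex's parent; an edge to a visited non-parent vertex closes a cycle.
Start from Ashby:
visit Ashby (parent –)
  visit Dover (parent Ashby)
    visit Kent (parent Dover)
      Kent–Dover: parent, skip
      visit Fargo (parent Kent)
        visit Napa (parent Fargo)
          Napa–Fargo: parent, skip
          visit Jade (parent Napa)
            Jade–Napa: parent, skip
        Fargo–Kent: parent, skip
      visit Mesa (parent Kent)
        Mesa–Kent: parent, skip
    Dover–Ashby: parent, skip
visit Hilo (parent –)
  visit Elko (parent Hilo)
    visit Lodi (parent Elko)
      Lodi–Elko: parent, skip
      visit Galt (parent Lodi)
        Galt–Elko: Elko visited and ≠ parent → cycle
Cycle: Elko – Lodi – Galt – Elko.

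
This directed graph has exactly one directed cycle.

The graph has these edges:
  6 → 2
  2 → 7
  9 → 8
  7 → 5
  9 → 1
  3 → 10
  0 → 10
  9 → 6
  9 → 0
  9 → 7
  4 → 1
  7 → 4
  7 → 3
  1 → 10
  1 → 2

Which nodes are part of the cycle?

DFS with gray/black marking from 7:
7 gray
  3 gray
    10 gray
    10 black
  3 black
  5 gray
  5 black
  4 gray
    1 gray
      2 gray
        2→7: 7 is gray → back edge
Back edge closes the cycle 7 → 4 → 1 → 2 → 7; its vertices are {1, 2, 4, 7}.

1, 2, 4, 7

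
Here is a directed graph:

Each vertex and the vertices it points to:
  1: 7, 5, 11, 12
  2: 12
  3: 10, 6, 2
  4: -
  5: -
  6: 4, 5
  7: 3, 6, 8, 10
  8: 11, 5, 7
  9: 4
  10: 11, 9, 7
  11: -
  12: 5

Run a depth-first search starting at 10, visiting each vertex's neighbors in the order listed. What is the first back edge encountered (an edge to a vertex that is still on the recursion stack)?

DFS from 10 (visiting each vertex's neighbors in the order listed); mark gray on enter, black on exit:
10 gray
  11 gray
  11 black
  9 gray
    4 gray
    4 black
  9 black
  7 gray
    3 gray
      3→10: 10 is gray → back edge
First back edge: 3 → 10.

3→10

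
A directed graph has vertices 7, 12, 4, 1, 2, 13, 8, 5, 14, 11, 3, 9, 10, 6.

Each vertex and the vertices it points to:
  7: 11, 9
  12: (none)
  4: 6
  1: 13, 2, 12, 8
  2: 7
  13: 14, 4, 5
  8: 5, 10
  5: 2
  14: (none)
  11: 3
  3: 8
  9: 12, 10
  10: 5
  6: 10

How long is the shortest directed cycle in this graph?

For each vertex v, BFS finds the shortest path from v back to v.
The shortest such closed walk is 2 → 7 → 9 → 10 → 5 → 2, length 5.

5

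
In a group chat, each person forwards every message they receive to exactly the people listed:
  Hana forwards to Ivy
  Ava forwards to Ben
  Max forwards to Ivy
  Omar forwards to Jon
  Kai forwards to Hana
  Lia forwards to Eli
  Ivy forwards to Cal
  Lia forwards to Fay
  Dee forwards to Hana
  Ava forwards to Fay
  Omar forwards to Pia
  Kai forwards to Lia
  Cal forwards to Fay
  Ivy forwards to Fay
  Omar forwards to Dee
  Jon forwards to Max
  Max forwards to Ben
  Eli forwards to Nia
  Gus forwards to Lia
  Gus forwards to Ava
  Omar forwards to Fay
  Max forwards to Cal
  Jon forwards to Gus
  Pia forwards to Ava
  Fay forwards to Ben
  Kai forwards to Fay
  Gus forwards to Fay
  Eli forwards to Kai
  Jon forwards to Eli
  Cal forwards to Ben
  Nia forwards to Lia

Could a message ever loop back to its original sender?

Yes

DFS with white/gray/black marking, starting from Gus:
Gus gray
  Ava gray
    Ben gray
    Ben black
    Fay gray
      Fay→Ben: Ben black — skip
    Fay black
  Ava black
  Lia gray
    Eli gray
      Nia gray
        Nia→Lia: Lia is gray → back edge
Back edge found, so a cycle exists: Lia → Eli → Nia → Lia.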